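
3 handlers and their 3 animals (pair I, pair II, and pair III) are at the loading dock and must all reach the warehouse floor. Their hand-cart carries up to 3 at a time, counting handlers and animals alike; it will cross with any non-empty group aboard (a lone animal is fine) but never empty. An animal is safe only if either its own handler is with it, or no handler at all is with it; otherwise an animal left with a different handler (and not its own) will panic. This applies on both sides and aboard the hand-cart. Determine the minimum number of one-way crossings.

Counting alone: each trip to the warehouse floor takes at most 3 across and each return brings at least 1 back, so after t trips out (and t−1 returns) at most 3t − (t−1) of the 6 are across; that first reaches 6 at t = 3, so at least 5 crossings are needed.
The plan below uses exactly 5 crossings, so it is optimal:
1. animal I and handler I cross → the warehouse floor.
2. handler I crosses ← the loading dock.
3. handler I, handler II, and handler III cross → the warehouse floor.
4. animal I crosses ← the loading dock.
5. animal I, animal II, and animal III cross → the warehouse floor.

5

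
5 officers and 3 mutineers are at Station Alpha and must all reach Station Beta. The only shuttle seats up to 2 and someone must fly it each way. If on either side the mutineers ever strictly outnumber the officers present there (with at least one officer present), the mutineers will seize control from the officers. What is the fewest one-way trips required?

13

Counting alone: each trip to Station Beta takes at most 2 across and each return brings at least 1 back, so after t trips out (and t−1 returns) at most 2t − (t−1) of the 8 are across; that first reaches 8 at t = 7, so at least 13 crossings are needed.
The plan below uses exactly 13 crossings, so it is optimal:
1. 2 mutineers → Station Beta.  (Station Alpha: 5O 1M; Station Beta: 0O 2M)
2. 1 mutineer ← Station Alpha.  (Station Alpha: 5O 2M; Station Beta: 0O 1M)
3. 2 mutineers → Station Beta.  (Station Alpha: 5O 0M; Station Beta: 0O 3M)
4. 1 mutineer ← Station Alpha.  (Station Alpha: 5O 1M; Station Beta: 0O 2M)
5. 2 officers → Station Beta.  (Station Alpha: 3O 1M; Station Beta: 2O 2M)
6. 1 mutineer ← Station Alpha.  (Station Alpha: 3O 2M; Station Beta: 2O 1M)
7. 1 officer and 1 mutineer → Station Beta.  (Station Alpha: 2O 1M; Station Beta: 3O 2M)
8. 1 mutineer ← Station Alpha.  (Station Alpha: 2O 2M; Station Beta: 3O 1M)
9. 2 mutineers → Station Beta.  (Station Alpha: 2O 0M; Station Beta: 3O 3M)
10. 1 mutineer ← Station Alpha.  (Station Alpha: 2O 1M; Station Beta: 3O 2M)
11. 1 officer and 1 mutineer → Station Beta.  (Station Alpha: 1O 0M; Station Beta: 4O 3M)
12. 1 mutineer ← Station Alpha.  (Station Alpha: 1O 1M; Station Beta: 4O 2M)
13. 1 officer and 1 mutineer → Station Beta.  (Station Alpha: 0O 0M; Station Beta: 5O 3M)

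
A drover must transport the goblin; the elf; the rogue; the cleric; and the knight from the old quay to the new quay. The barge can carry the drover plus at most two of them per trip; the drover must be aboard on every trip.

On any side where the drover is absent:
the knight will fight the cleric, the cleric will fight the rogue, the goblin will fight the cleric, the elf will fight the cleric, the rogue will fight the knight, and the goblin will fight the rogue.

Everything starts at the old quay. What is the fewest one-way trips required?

Counting alone: the drover can take at most 2 across per trip to the new quay, so moving all 5 needs at least 3 loaded trips out, with a return between consecutive ones — at least 5 crossings.
The safety rule pushes this higher. Following every safe sequence of crossings, the most of the 5 that can be at the new quay as the barge arrives there on crossing 5 is 4 — never all 5.
So no plan with fewer than 7 crossings exists, and this one achieves 7:
1. Drover goes to the new quay with the cleric and the rogue.  [the old quay: the elf, the goblin, the knight | the new quay: the cleric, the rogue]
2. Drover goes back to the old quay with the rogue.  [the old quay: the elf, the goblin, the knight, the rogue | the new quay: the cleric]
3. Drover goes to the new quay with the goblin and the knight.  [the old quay: the elf, the rogue | the new quay: the cleric, the goblin, the knight]
4. Drover goes back to the old quay with the cleric.  [the old quay: the cleric, the elf, the rogue | the new quay: the goblin, the knight]
5. Drover goes to the new quay with the elf and the rogue.  [the old quay: the cleric | the new quay: the elf, the goblin, the knight, the rogue]
6. Drover goes back to the old quay with the rogue.  [the old quay: the cleric, the rogue | the new quay: the elf, the goblin, the knight]
7. Drover goes to the new quay with the cleric and the rogue.  [the old quay: — | the new quay: the cleric, the elf, the goblin, the knight, the rogue]

7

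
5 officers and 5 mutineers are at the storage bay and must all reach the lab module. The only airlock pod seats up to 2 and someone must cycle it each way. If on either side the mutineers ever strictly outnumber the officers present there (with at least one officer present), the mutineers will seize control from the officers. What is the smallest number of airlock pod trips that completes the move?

impossible

Following every safe sequence of crossings from the start, the most of the 10 that can be at the lab module as the airlock pod arrives there on crossings 1, 3, 5, 7 is 2, 3, 4, 5 respectively; the best ever achieved is 5 of 10.
From crossing 9 on, no configuration arises that was not already reachable earlier: only 13 distinct safe configurations (who is on which side, and where the airlock pod is) can ever be reached, none of them has everyone across, and every continuation just revisits them. They are: 0 officers + 0 mutineers across (airlock pod back at the start); 0 officers + 1 mutineer across (airlock pod there); 0 officers + 1 mutineer across (airlock pod back at the start); 0 officers + 2 mutineers across (airlock pod there); 0 officers + 2 mutineers across (airlock pod back at the start); 0 officers + 3 mutineers across (airlock pod there); 0 officers + 3 mutineers across (airlock pod back at the start); 0 officers + 4 mutineers across (airlock pod there); 0 officers + 4 mutineers across (airlock pod back at the start); 0 officers + 5 mutineers across (airlock pod there); 1 officer + 1 mutineer across (airlock pod there); 1 officer + 1 mutineer across (airlock pod back at the start); 2 officers + 2 mutineers across (airlock pod there). So no valid plan exists.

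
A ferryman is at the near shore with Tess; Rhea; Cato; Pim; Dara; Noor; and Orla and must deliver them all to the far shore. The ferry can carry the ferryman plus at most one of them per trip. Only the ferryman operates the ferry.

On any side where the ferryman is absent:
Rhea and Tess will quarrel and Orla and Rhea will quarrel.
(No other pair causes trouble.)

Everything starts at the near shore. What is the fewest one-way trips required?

15

Counting alone: the ferryman can take at most 1 across per trip to the far shore, so moving all 7 needs at least 7 loaded trips out, with a return between consecutive ones — at least 13 crossings.
The safety rule pushes this higher. Following every safe sequence of crossings, the most of the 7 that can be at the far shore as the ferry arrives there on crossing 13 is 6 — never all 7.
So no plan with fewer than 15 crossings exists, and this one achieves 15:
1. Ferryman goes to the far shore with Rhea.
2. Ferryman goes back to the near shore alone.
3. Ferryman goes to the far shore with Tess.
4. Ferryman goes back to the near shore with Rhea.
5. Ferryman goes to the far shore with Orla.
6. Ferryman goes back to the near shore alone.
7. Ferryman goes to the far shore with Cato.
8. Ferryman goes back to the near shore alone.
9. Ferryman goes to the far shore with Pim.
10. Ferryman goes back to the near shore alone.
11. Ferryman goes to the far shore with Dara.
12. Ferryman goes back to the near shore alone.
13. Ferryman goes to the far shore with Noor.
14. Ferryman goes back to the near shore alone.
15. Ferryman goes to the far shore with Rhea.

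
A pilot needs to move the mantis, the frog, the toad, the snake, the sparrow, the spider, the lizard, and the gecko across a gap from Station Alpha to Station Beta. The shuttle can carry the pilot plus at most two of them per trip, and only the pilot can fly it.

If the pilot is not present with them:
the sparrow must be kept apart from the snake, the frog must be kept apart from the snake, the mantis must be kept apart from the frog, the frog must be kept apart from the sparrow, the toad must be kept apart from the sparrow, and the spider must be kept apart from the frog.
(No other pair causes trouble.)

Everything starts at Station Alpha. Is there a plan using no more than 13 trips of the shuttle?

Yes

Yes — this plan uses 13 crossings (≤ 13):
1. Pilot goes to Station Beta with the frog and the sparrow.  [Station Alpha: the gecko, the lizard, the mantis, the snake, the spider, the toad | Station Beta: the frog, the sparrow]
2. Pilot goes back to Station Alpha with the frog.  [Station Alpha: the frog, the gecko, the lizard, the mantis, the snake, the spider, the toad | Station Beta: the sparrow]
3. Pilot goes to Station Beta with the frog and the mantis.  [Station Alpha: the gecko, the lizard, the snake, the spider, the toad | Station Beta: the frog, the mantis, the sparrow]
4. Pilot goes back to Station Alpha with the frog.  [Station Alpha: the frog, the gecko, the lizard, the snake, the spider, the toad | Station Beta: the mantis, the sparrow]
5. Pilot goes to Station Beta with the frog and the spider.  [Station Alpha: the gecko, the lizard, the snake, the toad | Station Beta: the frog, the mantis, the sparrow, the spider]
6. Pilot goes back to Station Alpha with the frog.  [Station Alpha: the frog, the gecko, the lizard, the snake, the toad | Station Beta: the mantis, the sparrow, the spider]
7. Pilot goes to Station Beta with the frog and the lizard.  [Station Alpha: the gecko, the snake, the toad | Station Beta: the frog, the lizard, the mantis, the sparrow, the spider]
8. Pilot goes back to Station Alpha with the frog.  [Station Alpha: the frog, the gecko, the snake, the toad | Station Beta: the lizard, the mantis, the sparrow, the spider]
9. Pilot goes to Station Beta with the frog and the gecko.  [Station Alpha: the snake, the toad | Station Beta: the frog, the gecko, the lizard, the mantis, the sparrow, the spider]
10. Pilot goes back to Station Alpha with the frog.  [Station Alpha: the frog, the snake, the toad | Station Beta: the gecko, the lizard, the mantis, the sparrow, the spider]
11. Pilot goes to Station Beta with the snake and the toad.  [Station Alpha: the frog | Station Beta: the gecko, the lizard, the mantis, the snake, the sparrow, the spider, the toad]
12. Pilot goes back to Station Alpha with the sparrow.  [Station Alpha: the frog, the sparrow | Station Beta: the gecko, the lizard, the mantis, the snake, the spider, the toad]
13. Pilot goes to Station Beta with the frog and the sparrow.  [Station Alpha: — | Station Beta: the frog, the gecko, the lizard, the mantis, the snake, the sparrow, the spider, the toad]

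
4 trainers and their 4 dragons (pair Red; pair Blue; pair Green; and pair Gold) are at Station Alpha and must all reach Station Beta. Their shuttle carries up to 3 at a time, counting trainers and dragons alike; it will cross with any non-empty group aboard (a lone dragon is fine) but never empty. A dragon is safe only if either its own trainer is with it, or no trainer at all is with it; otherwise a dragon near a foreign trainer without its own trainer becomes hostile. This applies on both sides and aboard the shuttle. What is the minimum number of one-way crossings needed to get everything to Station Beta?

9

Counting alone: each trip to Station Beta takes at most 3 across and each return brings at least 1 back, so after t trips out (and t−1 returns) at most 3t − (t−1) of the 8 are across; that first reaches 8 at t = 4, so at least 7 crossings are needed.
The safety rule pushes this higher. Following every safe sequence of crossings, the most of the 8 that can be at Station Beta as the shuttle arrives there on crossing 7 is 7 — never all 8.
So no plan with fewer than 9 crossings exists, and this one achieves 9:
1. dragon Red and trainer Red cross → Station Beta.
2. trainer Red crosses ← Station Alpha.
3. dragon Blue, trainer Blue, and trainer Red cross → Station Beta.
4. dragon Red and trainer Red cross ← Station Alpha.
5. trainer Gold, trainer Green, and trainer Red cross → Station Beta.
6. dragon Blue crosses ← Station Alpha.
7. dragon Blue and dragon Red cross → Station Beta.
8. dragon Red crosses ← Station Alpha.
9. dragon Gold, dragon Green, and dragon Red cross → Station Beta.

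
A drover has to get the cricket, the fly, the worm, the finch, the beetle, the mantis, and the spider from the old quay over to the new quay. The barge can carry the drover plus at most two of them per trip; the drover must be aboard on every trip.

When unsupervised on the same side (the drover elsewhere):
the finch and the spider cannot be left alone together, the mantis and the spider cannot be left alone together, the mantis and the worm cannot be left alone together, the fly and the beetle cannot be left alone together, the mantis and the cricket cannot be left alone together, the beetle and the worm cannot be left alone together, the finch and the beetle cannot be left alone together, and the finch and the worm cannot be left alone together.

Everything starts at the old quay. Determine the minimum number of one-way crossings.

Whatever the first load, the items left behind include a forbidden pair without the drover. No opening move is safe, so no plan exists.

impossible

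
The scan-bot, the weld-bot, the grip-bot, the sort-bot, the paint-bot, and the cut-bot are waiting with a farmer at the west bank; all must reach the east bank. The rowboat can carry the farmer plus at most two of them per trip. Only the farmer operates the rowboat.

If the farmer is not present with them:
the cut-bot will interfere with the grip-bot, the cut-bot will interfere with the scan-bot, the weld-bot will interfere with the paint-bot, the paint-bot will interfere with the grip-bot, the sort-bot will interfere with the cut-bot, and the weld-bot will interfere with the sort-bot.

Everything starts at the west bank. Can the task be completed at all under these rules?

No

Whatever the first load, the items left behind include a forbidden pair without the farmer. No opening move is safe, so no plan exists.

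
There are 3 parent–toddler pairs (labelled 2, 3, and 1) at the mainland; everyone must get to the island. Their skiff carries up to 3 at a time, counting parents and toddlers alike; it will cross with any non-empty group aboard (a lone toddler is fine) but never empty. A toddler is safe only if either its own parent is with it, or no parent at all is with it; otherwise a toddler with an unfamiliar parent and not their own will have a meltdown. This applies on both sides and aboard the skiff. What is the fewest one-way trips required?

5

Counting alone: each trip to the island takes at most 3 across and each return brings at least 1 back, so after t trips out (and t−1 returns) at most 3t − (t−1) of the 6 are across; that first reaches 6 at t = 3, so at least 5 crossings are needed.
The plan below uses exactly 5 crossings, so it is optimal:
1. parent 2 and toddler 2 cross → the island.
2. parent 2 crosses ← the mainland.
3. parent 1, parent 2, and parent 3 cross → the island.
4. toddler 2 crosses ← the mainland.
5. toddler 1, toddler 2, and toddler 3 cross → the island.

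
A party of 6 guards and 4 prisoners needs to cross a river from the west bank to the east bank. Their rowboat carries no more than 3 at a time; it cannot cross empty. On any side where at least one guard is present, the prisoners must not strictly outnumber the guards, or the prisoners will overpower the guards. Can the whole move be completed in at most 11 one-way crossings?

Yes

Yes — this plan uses 9 crossings (≤ 11):
1. 2 prisoners → the east bank.  (the west bank: 6G 2P; the east bank: 0G 2P)
2. 1 prisoner ← the west bank.  (the west bank: 6G 3P; the east bank: 0G 1P)
3. 3 prisoners → the east bank.  (the west bank: 6G 0P; the east bank: 0G 4P)
4. 1 prisoner ← the west bank.  (the west bank: 6G 1P; the east bank: 0G 3P)
5. 3 guards → the east bank.  (the west bank: 3G 1P; the east bank: 3G 3P)
6. 1 prisoner ← the west bank.  (the west bank: 3G 2P; the east bank: 3G 2P)
7. 1 guard and 2 prisoners → the east bank.  (the west bank: 2G 0P; the east bank: 4G 4P)
8. 1 prisoner ← the west bank.  (the west bank: 2G 1P; the east bank: 4G 3P)
9. 2 guards and 1 prisoner → the east bank.  (the west bank: 0G 0P; the east bank: 6G 4P)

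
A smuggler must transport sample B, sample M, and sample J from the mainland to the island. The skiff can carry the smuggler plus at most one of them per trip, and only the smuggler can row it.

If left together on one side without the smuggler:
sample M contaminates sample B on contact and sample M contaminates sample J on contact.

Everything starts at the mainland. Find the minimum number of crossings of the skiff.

Counting alone: the smuggler can take at most 1 across per trip to the island, so moving all 3 needs at least 3 loaded trips out, with a return between consecutive ones — at least 5 crossings.
The safety rule pushes this higher. Following every safe sequence of crossings, the most of the 3 that can be at the island as the skiff arrives there on crossing 5 is 2 — never all 3.
So no plan with fewer than 7 crossings exists, and this one achieves 7:
1. Smuggler goes to the island with sample M.
2. Smuggler goes back to the mainland alone.
3. Smuggler goes to the island with sample B.
4. Smuggler goes back to the mainland with sample M.
5. Smuggler goes to the island with sample J.
6. Smuggler goes back to the mainland alone.
7. Smuggler goes to the island with sample M.

7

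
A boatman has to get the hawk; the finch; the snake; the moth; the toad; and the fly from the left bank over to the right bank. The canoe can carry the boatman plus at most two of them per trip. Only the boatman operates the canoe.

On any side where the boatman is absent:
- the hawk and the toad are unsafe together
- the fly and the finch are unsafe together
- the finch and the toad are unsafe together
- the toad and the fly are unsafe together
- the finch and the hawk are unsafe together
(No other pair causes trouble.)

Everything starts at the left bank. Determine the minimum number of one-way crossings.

9

Counting alone: the boatman can take at most 2 across per trip to the right bank, so moving all 6 needs at least 3 loaded trips out, with a return between consecutive ones — at least 5 crossings.
The safety rule pushes this higher. Following every safe sequence of crossings, the most of the 6 that can be at the right bank as the canoe arrives there on crossings 5, 7 is 4, 5 respectively — never all 6.
So no plan with fewer than 9 crossings exists, and this one achieves 9:
1. Boatman goes to the right bank with the finch and the toad.
2. Boatman goes back to the left bank with the finch.
3. Boatman goes to the right bank with the fly and the hawk.
4. Boatman goes back to the left bank with the toad.
5. Boatman goes to the right bank with the finch and the snake.
6. Boatman goes back to the left bank with the finch.
7. Boatman goes to the right bank with the finch and the moth.
8. Boatman goes back to the left bank with the finch.
9. Boatman goes to the right bank with the finch and the toad.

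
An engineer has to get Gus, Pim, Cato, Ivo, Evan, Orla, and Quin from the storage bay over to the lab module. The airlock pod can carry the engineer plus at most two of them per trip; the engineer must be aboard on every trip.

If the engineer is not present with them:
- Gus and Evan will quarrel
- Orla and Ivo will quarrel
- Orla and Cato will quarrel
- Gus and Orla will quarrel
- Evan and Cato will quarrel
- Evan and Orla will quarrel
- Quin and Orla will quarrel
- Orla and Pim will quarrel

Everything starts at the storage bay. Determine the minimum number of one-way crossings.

Counting alone: the engineer can take at most 2 across per trip to the lab module, so moving all 7 needs at least 4 loaded trips out, with a return between consecutive ones — at least 7 crossings.
The safety rule pushes this higher. Following every safe sequence of crossings, the most of the 7 that can be at the lab module as the airlock pod arrives there on crossings 7, 9 is 5, 6 respectively — never all 7.
So no plan with fewer than 11 crossings exists, and this one achieves 11:
1. Engineer goes to the lab module with Evan and Orla.
2. Engineer goes back to the storage bay with Evan.
3. Engineer goes to the lab module with Cato and Gus.
4. Engineer goes back to the storage bay with Orla.
5. Engineer goes to the lab module with Orla and Pim.
6. Engineer goes back to the storage bay with Orla.
7. Engineer goes to the lab module with Ivo and Orla.
8. Engineer goes back to the storage bay with Orla.
9. Engineer goes to the lab module with Evan and Quin.
10. Engineer goes back to the storage bay with Evan.
11. Engineer goes to the lab module with Evan and Orla.

11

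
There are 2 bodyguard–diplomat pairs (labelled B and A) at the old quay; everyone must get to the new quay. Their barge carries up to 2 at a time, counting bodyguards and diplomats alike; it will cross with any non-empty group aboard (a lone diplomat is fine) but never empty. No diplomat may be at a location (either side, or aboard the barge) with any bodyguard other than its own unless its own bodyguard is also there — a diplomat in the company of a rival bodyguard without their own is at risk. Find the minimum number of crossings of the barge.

5

Counting alone: each trip to the new quay takes at most 2 across and each return brings at least 1 back, so after t trips out (and t−1 returns) at most 2t − (t−1) of the 4 are across; that first reaches 4 at t = 3, so at least 5 crossings are needed.
The plan below uses exactly 5 crossings, so it is optimal:
1. bodyguard B and diplomat B cross → the new quay.
2. bodyguard B crosses ← the old quay.
3. bodyguard A and bodyguard B cross → the new quay.
4. bodyguard A crosses ← the old quay.
5. bodyguard A and diplomat A cross → the new quay.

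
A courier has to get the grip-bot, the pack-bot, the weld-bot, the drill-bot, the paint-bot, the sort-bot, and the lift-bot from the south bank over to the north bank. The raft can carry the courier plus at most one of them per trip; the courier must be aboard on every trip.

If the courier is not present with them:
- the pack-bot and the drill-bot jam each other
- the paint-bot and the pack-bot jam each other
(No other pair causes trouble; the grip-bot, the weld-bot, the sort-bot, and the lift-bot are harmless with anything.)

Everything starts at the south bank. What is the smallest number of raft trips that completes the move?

Counting alone: the courier can take at most 1 across per trip to the north bank, so moving all 7 needs at least 7 loaded trips out, with a return between consecutive ones — at least 13 crossings.
The safety rule pushes this higher. Following every safe sequence of crossings, the most of the 7 that can be at the north bank as the raft arrives there on crossing 13 is 6 — never all 7.
So no plan with fewer than 15 crossings exists, and this one achieves 15:
1. Courier goes to the north bank with the pack-bot.  [the south bank: the drill-bot, the grip-bot, the lift-bot, the paint-bot, the sort-bot, the weld-bot | the north bank: the pack-bot]
2. Courier goes back to the south bank alone.  [the south bank: the drill-bot, the grip-bot, the lift-bot, the paint-bot, the sort-bot, the weld-bot | the north bank: the pack-bot]
3. Courier goes to the north bank with the grip-bot.  [the south bank: the drill-bot, the lift-bot, the paint-bot, the sort-bot, the weld-bot | the north bank: the grip-bot, the pack-bot]
4. Courier goes back to the south bank alone.  [the south bank: the drill-bot, the lift-bot, the paint-bot, the sort-bot, the weld-bot | the north bank: the grip-bot, the pack-bot]
5. Courier goes to the north bank with the weld-bot.  [the south bank: the drill-bot, the lift-bot, the paint-bot, the sort-bot | the north bank: the grip-bot, the pack-bot, the weld-bot]
6. Courier goes back to the south bank alone.  [the south bank: the drill-bot, the lift-bot, the paint-bot, the sort-bot | the north bank: the grip-bot, the pack-bot, the weld-bot]
7. Courier goes to the north bank with the drill-bot.  [the south bank: the lift-bot, the paint-bot, the sort-bot | the north bank: the drill-bot, the grip-bot, the pack-bot, the weld-bot]
8. Courier goes back to the south bank with the pack-bot.  [the south bank: the lift-bot, the pack-bot, the paint-bot, the sort-bot | the north bank: the drill-bot, the grip-bot, the weld-bot]
9. Courier goes to the north bank with the paint-bot.  [the south bank: the lift-bot, the pack-bot, the sort-bot | the north bank: the drill-bot, the grip-bot, the paint-bot, the weld-bot]
10. Courier goes back to the south bank alone.  [the south bank: the lift-bot, the pack-bot, the sort-bot | the north bank: the drill-bot, the grip-bot, the paint-bot, the weld-bot]
11. Courier goes to the north bank with the sort-bot.  [the south bank: the lift-bot, the pack-bot | the north bank: the drill-bot, the grip-bot, the paint-bot, the sort-bot, the weld-bot]
12. Courier goes back to the south bank alone.  [the south bank: the lift-bot, the pack-bot | the north bank: the drill-bot, the grip-bot, the paint-bot, the sort-bot, the weld-bot]
13. Courier goes to the north bank with the lift-bot.  [the south bank: the pack-bot | the north bank: the drill-bot, the grip-bot, the lift-bot, the paint-bot, the sort-bot, the weld-bot]
14. Courier goes back to the south bank alone.  [the south bank: the pack-bot | the north bank: the drill-bot, the grip-bot, the lift-bot, the paint-bot, the sort-bot, the weld-bot]
15. Courier goes to the north bank with the pack-bot.  [the south bank: — | the north bank: the drill-bot, the grip-bot, the lift-bot, the pack-bot, the paint-bot, the sort-bot, the weld-bot]

15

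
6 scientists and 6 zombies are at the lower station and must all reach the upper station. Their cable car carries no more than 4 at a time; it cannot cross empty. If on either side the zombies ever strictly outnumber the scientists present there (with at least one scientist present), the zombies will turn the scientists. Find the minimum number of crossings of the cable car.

Counting alone: each trip to the upper station takes at most 4 across and each return brings at least 1 back, so after t trips out (and t−1 returns) at most 4t − (t−1) of the 12 are across; that first reaches 12 at t = 4, so at least 7 crossings are needed.
The safety rule pushes this higher. Following every safe sequence of crossings, the most of the 12 that can be at the upper station as the cable car arrives there on crossing 7 is 11 — never all 12.
So no plan with fewer than 9 crossings exists, and this one achieves 9:
1. 2 zombies → the upper station.  (the lower station: 6S 4Z; the upper station: 0S 2Z)
2. 1 zombie ← the lower station.  (the lower station: 6S 5Z; the upper station: 0S 1Z)
3. 4 zombies → the upper station.  (the lower station: 6S 1Z; the upper station: 0S 5Z)
4. 1 zombie ← the lower station.  (the lower station: 6S 2Z; the upper station: 0S 4Z)
5. 4 scientists → the upper station.  (the lower station: 2S 2Z; the upper station: 4S 4Z)
6. 1 scientist and 1 zombie ← the lower station.  (the lower station: 3S 3Z; the upper station: 3S 3Z)
7. 2 scientists and 2 zombies → the upper station.  (the lower station: 1S 1Z; the upper station: 5S 5Z)
8. 1 scientist and 1 zombie ← the lower station.  (the lower station: 2S 2Z; the upper station: 4S 4Z)
9. 2 scientists and 2 zombies → the upper station.  (the lower station: 0S 0Z; the upper station: 6S 6Z)

9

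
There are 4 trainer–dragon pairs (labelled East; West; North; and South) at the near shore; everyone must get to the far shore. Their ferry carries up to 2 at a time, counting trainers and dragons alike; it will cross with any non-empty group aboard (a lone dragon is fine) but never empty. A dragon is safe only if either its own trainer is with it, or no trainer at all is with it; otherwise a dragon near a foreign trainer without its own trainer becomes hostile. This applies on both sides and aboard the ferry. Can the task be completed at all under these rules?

No

Following every safe sequence of crossings from the start, the most of the 8 that can be at the far shore as the ferry arrives there on crossings 1, 3, 5 is 2, 3, 4 respectively; the best ever achieved is 4 of 8.
From crossing 7 on, no configuration arises that was not already reachable earlier: only 44 distinct safe configurations (who is on which side, and where the ferry is) can ever be reached, none of them has everyone across, and every continuation just revisits them. So no valid plan exists.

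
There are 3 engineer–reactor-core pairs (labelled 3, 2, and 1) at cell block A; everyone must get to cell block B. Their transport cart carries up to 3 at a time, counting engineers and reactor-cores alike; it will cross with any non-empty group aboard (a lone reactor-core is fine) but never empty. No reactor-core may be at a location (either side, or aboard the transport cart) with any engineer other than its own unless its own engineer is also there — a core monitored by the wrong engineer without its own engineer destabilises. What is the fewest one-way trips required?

Counting alone: each trip to cell block B takes at most 3 across and each return brings at least 1 back, so after t trips out (and t−1 returns) at most 3t − (t−1) of the 6 are across; that first reaches 6 at t = 3, so at least 5 crossings are needed.
The plan below uses exactly 5 crossings, so it is optimal:
1. engineer 3 and reactor-core 3 cross → cell block B.
2. engineer 3 crosses ← cell block A.
3. engineer 1, engineer 2, and engineer 3 cross → cell block B.
4. reactor-core 3 crosses ← cell block A.
5. reactor-core 1, reactor-core 2, and reactor-core 3 cross → cell block B.

5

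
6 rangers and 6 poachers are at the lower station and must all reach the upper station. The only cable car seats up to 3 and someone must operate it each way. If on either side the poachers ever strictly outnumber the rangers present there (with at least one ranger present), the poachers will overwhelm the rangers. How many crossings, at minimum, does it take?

impossible

Following every safe sequence of crossings from the start, the most of the 12 that can be at the upper station as the cable car arrives there on crossings 1, 3, 5 is 3, 5, 6 respectively; the best ever achieved is 6 of 12.
From crossing 7 on, no configuration arises that was not already reachable earlier: only 17 distinct safe configurations (who is on which side, and where the cable car is) can ever be reached, none of them has everyone across, and every continuation just revisits them. They are: 0 rangers + 0 poachers across (cable car back at the start); 0 rangers + 1 poacher across (cable car there); 0 rangers + 1 poacher across (cable car back at the start); 0 rangers + 2 poachers across (cable car there); 0 rangers + 2 poachers across (cable car back at the start); 0 rangers + 3 poachers across (cable car there); 0 rangers + 3 poachers across (cable car back at the start); 0 rangers + 4 poachers across (cable car there); 0 rangers + 4 poachers across (cable car back at the start); 0 rangers + 5 poachers across (cable car there); 0 rangers + 5 poachers across (cable car back at the start); 0 rangers + 6 poachers across (cable car there); 1 ranger + 1 poacher across (cable car there); 1 ranger + 1 poacher across (cable car back at the start); 2 rangers + 2 poachers across (cable car there); 2 rangers + 2 poachers across (cable car back at the start); 3 rangers + 3 poachers across (cable car there). So no valid plan exists.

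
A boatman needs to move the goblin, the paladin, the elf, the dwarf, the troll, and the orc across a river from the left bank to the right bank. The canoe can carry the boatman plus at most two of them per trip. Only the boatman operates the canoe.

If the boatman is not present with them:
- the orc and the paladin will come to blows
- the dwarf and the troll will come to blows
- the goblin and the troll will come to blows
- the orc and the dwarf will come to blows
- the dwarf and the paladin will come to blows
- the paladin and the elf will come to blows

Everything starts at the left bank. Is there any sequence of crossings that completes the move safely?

No

Whatever the first load, the items left behind include a forbidden pair without the boatman. No opening move is safe, so no plan exists.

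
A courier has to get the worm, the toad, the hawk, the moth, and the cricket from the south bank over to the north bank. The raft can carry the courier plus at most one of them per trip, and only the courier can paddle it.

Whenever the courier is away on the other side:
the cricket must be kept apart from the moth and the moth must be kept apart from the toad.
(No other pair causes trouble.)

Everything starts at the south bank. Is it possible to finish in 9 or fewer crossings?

Counting alone: the courier can take at most 1 across per trip to the north bank, so moving all 5 needs at least 5 loaded trips out, with a return between consecutive ones — at least 9 crossings.
The safety rule pushes this higher. Following every safe sequence of crossings, the most of the 5 that can be at the north bank as the raft arrives there on crossing 9 is 4 — never all 5.
So the move cannot be finished within 9 crossings. (The shortest complete plan takes 11:)
1. Courier goes to the north bank with the moth.  [the south bank: the cricket, the hawk, the toad, the worm | the north bank: the moth]
2. Courier goes back to the south bank alone.  [the south bank: the cricket, the hawk, the toad, the worm | the north bank: the moth]
3. Courier goes to the north bank with the worm.  [the south bank: the cricket, the hawk, the toad | the north bank: the moth, the worm]
4. Courier goes back to the south bank alone.  [the south bank: the cricket, the hawk, the toad | the north bank: the moth, the worm]
5. Courier goes to the north bank with the toad.  [the south bank: the cricket, the hawk | the north bank: the moth, the toad, the worm]
6. Courier goes back to the south bank with the moth.  [the south bank: the cricket, the hawk, the moth | the north bank: the toad, the worm]
7. Courier goes to the north bank with the cricket.  [the south bank: the hawk, the moth | the north bank: the cricket, the toad, the worm]
8. Courier goes back to the south bank alone.  [the south bank: the hawk, the moth | the north bank: the cricket, the toad, the worm]
9. Courier goes to the north bank with the hawk.  [the south bank: the moth | the north bank: the cricket, the hawk, the toad, the worm]
10. Courier goes back to the south bank alone.  [the south bank: the moth | the north bank: the cricket, the hawk, the toad, the worm]
11. Courier goes to the north bank with the moth.  [the south bank: — | the north bank: the cricket, the hawk, the moth, the toad, the worm]

No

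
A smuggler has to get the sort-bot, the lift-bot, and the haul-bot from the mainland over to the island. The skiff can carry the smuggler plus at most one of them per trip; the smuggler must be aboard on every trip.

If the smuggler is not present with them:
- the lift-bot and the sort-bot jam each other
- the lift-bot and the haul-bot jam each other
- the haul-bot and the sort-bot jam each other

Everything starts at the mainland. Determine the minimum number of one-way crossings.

impossible

Whatever the first load, the items left behind include a forbidden pair without the smuggler. No opening move is safe, so no plan exists.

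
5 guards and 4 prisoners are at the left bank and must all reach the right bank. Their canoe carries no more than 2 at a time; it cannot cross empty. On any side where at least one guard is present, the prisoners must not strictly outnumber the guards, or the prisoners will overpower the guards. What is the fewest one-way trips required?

Counting alone: each trip to the right bank takes at most 2 across and each return brings at least 1 back, so after t trips out (and t−1 returns) at most 2t − (t−1) of the 9 are across; that first reaches 9 at t = 8, so at least 15 crossings are needed.
The plan below uses exactly 15 crossings, so it is optimal:
1. 2 prisoners → the right bank.  (the left bank: 5G 2P; the right bank: 0G 2P)
2. 1 prisoner ← the left bank.  (the left bank: 5G 3P; the right bank: 0G 1P)
3. 2 prisoners → the right bank.  (the left bank: 5G 1P; the right bank: 0G 3P)
4. 1 prisoner ← the left bank.  (the left bank: 5G 2P; the right bank: 0G 2P)
5. 2 guards → the right bank.  (the left bank: 3G 2P; the right bank: 2G 2P)
6. 1 prisoner ← the left bank.  (the left bank: 3G 3P; the right bank: 2G 1P)
7. 1 guard and 1 prisoner → the right bank.  (the left bank: 2G 2P; the right bank: 3G 2P)
8. 1 guard ← the left bank.  (the left bank: 3G 2P; the right bank: 2G 2P)
9. 1 guard and 1 prisoner → the right bank.  (the left bank: 2G 1P; the right bank: 3G 3P)
10. 1 prisoner ← the left bank.  (the left bank: 2G 2P; the right bank: 3G 2P)
11. 1 guard and 1 prisoner → the right bank.  (the left bank: 1G 1P; the right bank: 4G 3P)
12. 1 guard ← the left bank.  (the left bank: 2G 1P; the right bank: 3G 3P)
13. 1 guard and 1 prisoner → the right bank.  (the left bank: 1G 0P; the right bank: 4G 4P)
14. 1 prisoner ← the left bank.  (the left bank: 1G 1P; the right bank: 4G 3P)
15. 1 guard and 1 prisoner → the right bank.  (the left bank: 0G 0P; the right bank: 5G 4P)

15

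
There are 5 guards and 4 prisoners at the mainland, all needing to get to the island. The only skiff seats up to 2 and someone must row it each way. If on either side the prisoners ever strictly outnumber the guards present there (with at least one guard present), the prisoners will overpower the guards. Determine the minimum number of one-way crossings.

Counting alone: each trip to the island takes at most 2 across and each return brings at least 1 back, so after t trips out (and t−1 returns) at most 2t − (t−1) of the 9 are across; that first reaches 9 at t = 8, so at least 15 crossings are needed.
The plan below uses exactly 15 crossings, so it is optimal:
1. 2 prisoners → the island.  (the mainland: 5G 2P; the island: 0G 2P)
2. 1 prisoner ← the mainland.  (the mainland: 5G 3P; the island: 0G 1P)
3. 2 prisoners → the island.  (the mainland: 5G 1P; the island: 0G 3P)
4. 1 prisoner ← the mainland.  (the mainland: 5G 2P; the island: 0G 2P)
5. 2 guards → the island.  (the mainland: 3G 2P; the island: 2G 2P)
6. 1 prisoner ← the mainland.  (the mainland: 3G 3P; the island: 2G 1P)
7. 1 guard and 1 prisoner → the island.  (the mainland: 2G 2P; the island: 3G 2P)
8. 1 guard ← the mainland.  (the mainland: 3G 2P; the island: 2G 2P)
9. 1 guard and 1 prisoner → the island.  (the mainland: 2G 1P; the island: 3G 3P)
10. 1 prisoner ← the mainland.  (the mainland: 2G 2P; the island: 3G 2P)
11. 1 guard and 1 prisoner → the island.  (the mainland: 1G 1P; the island: 4G 3P)
12. 1 guard ← the mainland.  (the mainland: 2G 1P; the island: 3G 3P)
13. 1 guard and 1 prisoner → the island.  (the mainland: 1G 0P; the island: 4G 4P)
14. 1 prisoner ← the mainland.  (the mainland: 1G 1P; the island: 4G 3P)
15. 1 guard and 1 prisoner → the island.  (the mainland: 0G 0P; the island: 5G 4P)

15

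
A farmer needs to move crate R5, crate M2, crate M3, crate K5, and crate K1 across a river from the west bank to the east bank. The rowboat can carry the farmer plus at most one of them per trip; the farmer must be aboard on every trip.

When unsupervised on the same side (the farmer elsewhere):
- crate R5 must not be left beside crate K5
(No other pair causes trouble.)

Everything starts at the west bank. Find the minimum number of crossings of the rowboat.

9

Counting alone: the farmer can take at most 1 across per trip to the east bank, so moving all 5 needs at least 5 loaded trips out, with a return between consecutive ones — at least 9 crossings.
The plan below uses exactly 9 crossings, so it is optimal:
1. Farmer goes to the east bank with crate R5.
2. Farmer goes back to the west bank alone.
3. Farmer goes to the east bank with crate M2.
4. Farmer goes back to the west bank alone.
5. Farmer goes to the east bank with crate M3.
6. Farmer goes back to the west bank alone.
7. Farmer goes to the east bank with crate K1.
8. Farmer goes back to the west bank alone.
9. Farmer goes to the east bank with crate K5.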